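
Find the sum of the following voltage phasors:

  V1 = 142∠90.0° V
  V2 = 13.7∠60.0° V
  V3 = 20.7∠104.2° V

Step 1 — Convert each phasor to rectangular form:
  V1 = 142·(cos(90.0°) + j·sin(90.0°)) = 0 + j142 V
  V2 = 13.7·(cos(60.0°) + j·sin(60.0°)) = 6.85 + j11.86 V
  V3 = 20.7·(cos(104.2°) + j·sin(104.2°)) = -5.078 + j20.07 V
Step 2 — Sum components: V_total = 1.772 + j173.9 V.
Step 3 — Convert to polar: |V_total| = 173.9 V, ∠V_total = 89.4°.

V_total = 173.9∠89.4° V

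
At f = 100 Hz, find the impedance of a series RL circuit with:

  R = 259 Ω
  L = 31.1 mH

Step 1 — Angular frequency: ω = 2π·f = 2π·100 = 628.3 rad/s.
Step 2 — Component impedances:
  R: Z = R = 259 Ω
  L: Z = jωL = j·628.3·0.0311 = 0 + j19.54 Ω
Step 3 — Series combination: Z_total = R + L = 259 + j19.54 Ω = 259.7∠4.3° Ω.

Z = 259 + j19.54 Ω = 259.7∠4.3° Ω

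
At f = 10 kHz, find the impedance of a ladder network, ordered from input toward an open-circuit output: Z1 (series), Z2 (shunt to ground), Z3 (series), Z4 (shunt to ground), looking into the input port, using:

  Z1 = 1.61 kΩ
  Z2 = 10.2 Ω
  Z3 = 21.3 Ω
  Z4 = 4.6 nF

Step 1 — Angular frequency: ω = 2π·f = 2π·1e+04 = 6.283e+04 rad/s.
Step 2 — Component impedances:
  Z1: Z = R = 1610 Ω
  Z2: Z = R = 10.2 Ω
  Z3: Z = R = 21.3 Ω
  Z4: Z = 1/(jωC) = -j/(ω·C) = 0 - j3460 Ω
Step 3 — Ladder network (open output): work backward from the far end, alternating series and parallel combinations. Z_in = 1620 - j0.03007 Ω = 1620∠-0.0° Ω.

Z = 1620 - j0.03007 Ω = 1620∠-0.0° Ω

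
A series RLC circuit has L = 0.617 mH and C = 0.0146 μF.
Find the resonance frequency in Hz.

Step 1 — Resonance condition Im(Z)=0 gives ω₀ = 1/√(LC).
Step 2 — ω₀ = 1/√(0.000617·1.46e-08) = 3.332e+05 rad/s.
Step 3 — f₀ = ω₀/(2π) = 5.303e+04 Hz.

f₀ = 5.303e+04 Hz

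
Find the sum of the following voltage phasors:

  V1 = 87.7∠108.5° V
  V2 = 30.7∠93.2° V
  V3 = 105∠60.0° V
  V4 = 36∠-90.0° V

Step 1 — Convert each phasor to rectangular form:
  V1 = 87.7·(cos(108.5°) + j·sin(108.5°)) = -27.83 + j83.17 V
  V2 = 30.7·(cos(93.2°) + j·sin(93.2°)) = -1.714 + j30.65 V
  V3 = 105·(cos(60.0°) + j·sin(60.0°)) = 52.5 + j90.93 V
  V4 = 36·(cos(-90.0°) + j·sin(-90.0°)) = 0 - j36 V
Step 2 — Sum components: V_total = 22.96 + j168.8 V.
Step 3 — Convert to polar: |V_total| = 170.3 V, ∠V_total = 82.3°.

V_total = 170.3∠82.3° V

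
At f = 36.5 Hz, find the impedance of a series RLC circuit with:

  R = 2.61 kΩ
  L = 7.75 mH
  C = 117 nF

Step 1 — Angular frequency: ω = 2π·f = 2π·36.5 = 229.3 rad/s.
Step 2 — Component impedances:
  R: Z = R = 2610 Ω
  L: Z = jωL = j·229.3·0.00775 = 0 + j1.777 Ω
  C: Z = 1/(jωC) = -j/(ω·C) = 0 - j3.727e+04 Ω
Step 3 — Series combination: Z_total = R + L + C = 2610 - j3.727e+04 Ω = 3.736e+04∠-86.0° Ω.

Z = 2610 - j3.727e+04 Ω = 3.736e+04∠-86.0° Ω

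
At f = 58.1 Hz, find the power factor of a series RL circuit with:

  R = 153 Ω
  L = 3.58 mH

Step 1 — Angular frequency: ω = 2π·f = 2π·58.1 = 365.1 rad/s.
Step 2 — Component impedances:
  R: Z = R = 153 Ω
  L: Z = jωL = j·365.1·0.00358 = 0 + j1.307 Ω
Step 3 — Series combination: Z_total = R + L = 153 + j1.307 Ω = 153∠0.5° Ω.
Step 4 — Power factor: PF = cos(φ) = Re(Z)/|Z| = 153/153 = 1.
Step 5 — Type: Im(Z) = 1.307 ⇒ lagging (phase φ = 0.5°).

PF = 1 (lagging, φ = 0.5°)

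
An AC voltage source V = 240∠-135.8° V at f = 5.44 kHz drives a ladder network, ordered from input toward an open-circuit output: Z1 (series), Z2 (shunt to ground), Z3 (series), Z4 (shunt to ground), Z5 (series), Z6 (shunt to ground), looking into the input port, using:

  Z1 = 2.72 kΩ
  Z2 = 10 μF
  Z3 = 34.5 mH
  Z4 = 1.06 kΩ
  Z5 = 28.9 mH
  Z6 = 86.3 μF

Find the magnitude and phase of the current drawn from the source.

Step 1 — Angular frequency: ω = 2π·f = 2π·5440 = 3.418e+04 rad/s.
Step 2 — Component impedances:
  Z1: Z = R = 2720 Ω
  Z2: Z = 1/(jωC) = -j/(ω·C) = 0 - j2.926 Ω
  Z3: Z = jωL = j·3.418e+04·0.0345 = 0 + j1179 Ω
  Z4: Z = R = 1060 Ω
  Z5: Z = jωL = j·3.418e+04·0.0289 = 0 + j987.8 Ω
  Z6: Z = 1/(jωC) = -j/(ω·C) = 0 - j0.339 Ω
Step 3 — Ladder network (open output): work backward from the far end, alternating series and parallel combinations. Z_in = 2720 - j2.93 Ω = 2720∠-0.1° Ω.
Step 4 — Source phasor: V = 240∠-135.8° V = -172.1 - j167.3 V.
Step 5 — Ohm's law: I = V / Z_total = (-172.1 - j167.3) / (2720 - j2.93) = -0.06319 - j0.06158 A.
Step 6 — Convert to polar: |I| = 0.08824 A, ∠I = -135.7°.

I = 0.08824∠-135.7° A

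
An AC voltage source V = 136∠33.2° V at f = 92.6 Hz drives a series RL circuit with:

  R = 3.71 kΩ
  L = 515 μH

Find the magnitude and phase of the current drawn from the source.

Step 1 — Angular frequency: ω = 2π·f = 2π·92.6 = 581.8 rad/s.
Step 2 — Component impedances:
  R: Z = R = 3710 Ω
  L: Z = jωL = j·581.8·0.000515 = 0 + j0.2996 Ω
Step 3 — Series combination: Z_total = R + L = 3710 + j0.2996 Ω = 3710∠0.0° Ω.
Step 4 — Source phasor: V = 136∠33.2° V = 113.8 + j74.47 V.
Step 5 — Ohm's law: I = V / Z_total = (113.8 + j74.47) / (3710 + j0.2996) = 0.03068 + j0.02007 A.
Step 6 — Convert to polar: |I| = 0.03666 A, ∠I = 33.2°.

I = 0.03666∠33.2° A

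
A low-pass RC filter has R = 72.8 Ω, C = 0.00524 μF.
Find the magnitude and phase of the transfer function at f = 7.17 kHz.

Step 1 — Angular frequency: ω = 2π·7170 = 4.505e+04 rad/s.
Step 2 — Transfer function: H(jω) = 1/(1 + jωRC).
Step 3 — Denominator: 1 + jωRC = 1 + j·4.505e+04·72.8·5.24e-09 = 1 + j0.01719.
Step 4 — H = 0.9997 - j0.01718.
Step 5 — Magnitude: |H| = 0.9999 (-0.0 dB); phase: φ = -1.0°.

|H| = 0.9999 (-0.0 dB), φ = -1.0°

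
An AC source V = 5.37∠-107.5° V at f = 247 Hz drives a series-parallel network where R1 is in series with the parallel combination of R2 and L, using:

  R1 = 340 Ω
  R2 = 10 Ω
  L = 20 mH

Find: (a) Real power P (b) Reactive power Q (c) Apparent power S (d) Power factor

Step 1 — Angular frequency: ω = 2π·f = 2π·247 = 1552 rad/s.
Step 2 — Component impedances:
  R1: Z = R = 340 Ω
  R2: Z = R = 10 Ω
  L: Z = jωL = j·1552·0.02 = 0 + j31.04 Ω
Step 3 — Parallel branch: R2 || L = 1/(1/R2 + 1/L) = 9.06 + j2.919 Ω.
Step 4 — Series with R1: Z_total = R1 + (R2 || L) = 349.1 + j2.919 Ω = 349.1∠0.5° Ω.
Step 5 — Source phasor: V = 5.37∠-107.5° V = -1.615 - j5.121 V.
Step 6 — Current: I = V / Z = -0.004748 - j0.01463 A = 0.01538∠-108.0° A.
Step 7 — Complex power: S = V·I* = 0.08261 + j0.0006908 VA.
Step 8 — Real power: P = Re(S) = 0.08261 W.
Step 9 — Reactive power: Q = Im(S) = 0.0006908 VAR.
Step 10 — Apparent power: |S| = 0.08261 VA.
Step 11 — Power factor: PF = P/|S| = 1 (lagging).

(a) P = 0.08261 W  (b) Q = 0.0006908 VAR  (c) S = 0.08261 VA  (d) PF = 1 (lagging)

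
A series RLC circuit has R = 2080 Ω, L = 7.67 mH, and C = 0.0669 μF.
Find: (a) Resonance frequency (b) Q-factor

Step 1 — Resonance condition Im(Z)=0 gives ω₀ = 1/√(LC).
Step 2 — ω₀ = 1/√(0.00767·6.69e-08) = 4.415e+04 rad/s.
Step 3 — f₀ = ω₀/(2π) = 7026 Hz.
Step 4 — Series Q: Q = ω₀L/R = 4.415e+04·0.00767/2080 = 0.1628.

(a) f₀ = 7026 Hz  (b) Q = 0.1628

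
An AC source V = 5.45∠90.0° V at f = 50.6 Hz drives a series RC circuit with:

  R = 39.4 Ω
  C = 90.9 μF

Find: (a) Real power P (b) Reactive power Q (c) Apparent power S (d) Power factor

Step 1 — Angular frequency: ω = 2π·f = 2π·50.6 = 317.9 rad/s.
Step 2 — Component impedances:
  R: Z = R = 39.4 Ω
  C: Z = 1/(jωC) = -j/(ω·C) = 0 - j34.6 Ω
Step 3 — Series combination: Z_total = R + C = 39.4 - j34.6 Ω = 52.44∠-41.3° Ω.
Step 4 — Source phasor: V = 5.45∠90.0° V = 0 + j5.45 V.
Step 5 — Current: I = V / Z = -0.06858 + j0.07809 A = 0.1039∠131.3° A.
Step 6 — Complex power: S = V·I* = 0.4256 - j0.3738 VA.
Step 7 — Real power: P = Re(S) = 0.4256 W.
Step 8 — Reactive power: Q = Im(S) = -0.3738 VAR.
Step 9 — Apparent power: |S| = 0.5664 VA.
Step 10 — Power factor: PF = P/|S| = 0.7514 (leading).

(a) P = 0.4256 W  (b) Q = -0.3738 VAR  (c) S = 0.5664 VA  (d) PF = 0.7514 (leading)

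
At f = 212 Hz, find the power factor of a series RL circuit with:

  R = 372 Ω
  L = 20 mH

Step 1 — Angular frequency: ω = 2π·f = 2π·212 = 1332 rad/s.
Step 2 — Component impedances:
  R: Z = R = 372 Ω
  L: Z = jωL = j·1332·0.02 = 0 + j26.64 Ω
Step 3 — Series combination: Z_total = R + L = 372 + j26.64 Ω = 373∠4.1° Ω.
Step 4 — Power factor: PF = cos(φ) = Re(Z)/|Z| = 372/372.953 = 0.9974.
Step 5 — Type: Im(Z) = 26.64 ⇒ lagging (phase φ = 4.1°).

PF = 0.9974 (lagging, φ = 4.1°)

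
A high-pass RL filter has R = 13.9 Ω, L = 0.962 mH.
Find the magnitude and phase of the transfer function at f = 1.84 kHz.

Step 1 — Angular frequency: ω = 2π·1840 = 1.156e+04 rad/s.
Step 2 — Transfer function: H(jω) = jωL/(R + jωL).
Step 3 — Numerator jωL = j·11.12; denominator R + jωL = 13.9 + j11.12.
Step 4 — H = 0.3903 + j0.4878.
Step 5 — Magnitude: |H| = 0.6248 (-4.1 dB); phase: φ = 51.3°.

|H| = 0.6248 (-4.1 dB), φ = 51.3°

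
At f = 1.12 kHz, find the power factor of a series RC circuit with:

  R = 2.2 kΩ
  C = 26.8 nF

Step 1 — Angular frequency: ω = 2π·f = 2π·1120 = 7037 rad/s.
Step 2 — Component impedances:
  R: Z = R = 2200 Ω
  C: Z = 1/(jωC) = -j/(ω·C) = 0 - j5302 Ω
Step 3 — Series combination: Z_total = R + C = 2200 - j5302 Ω = 5741∠-67.5° Ω.
Step 4 — Power factor: PF = cos(φ) = Re(Z)/|Z| = 2200/5741 = 0.3832.
Step 5 — Type: Im(Z) = -5302 ⇒ leading (phase φ = -67.5°).

PF = 0.3832 (leading, φ = -67.5°)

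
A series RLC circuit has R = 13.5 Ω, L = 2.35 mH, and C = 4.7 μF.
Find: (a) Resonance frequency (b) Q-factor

Step 1 — Resonance condition Im(Z)=0 gives ω₀ = 1/√(LC).
Step 2 — ω₀ = 1/√(0.00235·4.7e-06) = 9515 rad/s.
Step 3 — f₀ = ω₀/(2π) = 1514 Hz.
Step 4 — Series Q: Q = ω₀L/R = 9515·0.00235/13.5 = 1.656.

(a) f₀ = 1514 Hz  (b) Q = 1.656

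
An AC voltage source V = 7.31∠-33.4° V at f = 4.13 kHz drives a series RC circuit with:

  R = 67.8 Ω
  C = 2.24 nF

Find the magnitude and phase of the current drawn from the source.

Step 1 — Angular frequency: ω = 2π·f = 2π·4130 = 2.595e+04 rad/s.
Step 2 — Component impedances:
  R: Z = R = 67.8 Ω
  C: Z = 1/(jωC) = -j/(ω·C) = 0 - j1.72e+04 Ω
Step 3 — Series combination: Z_total = R + C = 67.8 - j1.72e+04 Ω = 1.72e+04∠-89.8° Ω.
Step 4 — Source phasor: V = 7.31∠-33.4° V = 6.103 - j4.024 V.
Step 5 — Ohm's law: I = V / Z_total = (6.103 - j4.024) / (67.8 - j1.72e+04) = 0.0002353 + j0.0003538 A.
Step 6 — Convert to polar: |I| = 0.0004249 A, ∠I = 56.4°.

I = 0.0004249∠56.4° A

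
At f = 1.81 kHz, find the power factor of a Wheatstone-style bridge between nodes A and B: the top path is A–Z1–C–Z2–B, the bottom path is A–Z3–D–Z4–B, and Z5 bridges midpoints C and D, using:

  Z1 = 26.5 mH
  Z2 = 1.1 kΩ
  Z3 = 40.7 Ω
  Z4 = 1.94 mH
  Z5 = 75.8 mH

Step 1 — Angular frequency: ω = 2π·f = 2π·1810 = 1.137e+04 rad/s.
Step 2 — Component impedances:
  Z1: Z = jωL = j·1.137e+04·0.0265 = 0 + j301.4 Ω
  Z2: Z = R = 1100 Ω
  Z3: Z = R = 40.7 Ω
  Z4: Z = jωL = j·1.137e+04·0.00194 = 0 + j22.06 Ω
  Z5: Z = jωL = j·1.137e+04·0.0758 = 0 + j862 Ω
Step 3 — Bridge requires nodal analysis (the Z5 bridge couples midpoints C and D, so the two paths cannot be reduced to a simple series/parallel combination). Setting node B to ground and injecting 1 A at node A, the 3-node admittance system at A, C, D solves to V_A = Z_AB = 40.07 + j22.37 Ω = 45.89∠29.2° Ω.
Step 4 — Power factor: PF = cos(φ) = Re(Z)/|Z| = 40.07/45.89 = 0.8732.
Step 5 — Type: Im(Z) = 22.37 ⇒ lagging (phase φ = 29.2°).

PF = 0.8732 (lagging, φ = 29.2°)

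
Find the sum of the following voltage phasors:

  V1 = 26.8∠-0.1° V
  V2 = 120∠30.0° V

Step 1 — Convert each phasor to rectangular form:
  V1 = 26.8·(cos(-0.1°) + j·sin(-0.1°)) = 26.8 - j0.04677 V
  V2 = 120·(cos(30.0°) + j·sin(30.0°)) = 103.9 + j60 V
Step 2 — Sum components: V_total = 130.7 + j59.95 V.
Step 3 — Convert to polar: |V_total| = 143.8 V, ∠V_total = 24.6°.

V_total = 143.8∠24.6° V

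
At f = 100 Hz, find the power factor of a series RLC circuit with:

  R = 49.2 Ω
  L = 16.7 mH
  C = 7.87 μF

Step 1 — Angular frequency: ω = 2π·f = 2π·100 = 628.3 rad/s.
Step 2 — Component impedances:
  R: Z = R = 49.2 Ω
  L: Z = jωL = j·628.3·0.0167 = 0 + j10.49 Ω
  C: Z = 1/(jωC) = -j/(ω·C) = 0 - j202.2 Ω
Step 3 — Series combination: Z_total = R + L + C = 49.2 - j191.7 Ω = 197.9∠-75.6° Ω.
Step 4 — Power factor: PF = cos(φ) = Re(Z)/|Z| = 49.2/197.95 = 0.2485.
Step 5 — Type: Im(Z) = -191.7 ⇒ leading (phase φ = -75.6°).

PF = 0.2485 (leading, φ = -75.6°)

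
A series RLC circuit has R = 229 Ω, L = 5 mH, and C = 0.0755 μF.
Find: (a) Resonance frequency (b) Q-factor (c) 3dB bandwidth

Step 1 — Resonance: ω₀ = 1/√(LC) = 1/√(0.005·7.55e-08) = 5.147e+04 rad/s.
Step 2 — f₀ = ω₀/(2π) = 8191 Hz.
Step 3 — Series Q: Q = ω₀L/R = 5.147e+04·0.005/229 = 1.124.
Step 4 — Bandwidth: Δω = ω₀/Q = 4.58e+04 rad/s; BW = Δω/(2π) = 7289 Hz.

(a) f₀ = 8191 Hz  (b) Q = 1.124  (c) BW = 7289 Hz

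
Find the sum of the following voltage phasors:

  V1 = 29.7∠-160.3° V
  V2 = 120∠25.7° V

Step 1 — Convert each phasor to rectangular form:
  V1 = 29.7·(cos(-160.3°) + j·sin(-160.3°)) = -27.96 - j10.01 V
  V2 = 120·(cos(25.7°) + j·sin(25.7°)) = 108.1 + j52.04 V
Step 2 — Sum components: V_total = 80.17 + j42.03 V.
Step 3 — Convert to polar: |V_total| = 90.52 V, ∠V_total = 27.7°.

V_total = 90.52∠27.7° V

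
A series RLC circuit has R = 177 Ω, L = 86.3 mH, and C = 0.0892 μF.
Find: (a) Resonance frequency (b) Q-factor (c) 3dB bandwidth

Step 1 — Resonance: ω₀ = 1/√(LC) = 1/√(0.0863·8.92e-08) = 1.14e+04 rad/s.
Step 2 — f₀ = ω₀/(2π) = 1814 Hz.
Step 3 — Series Q: Q = ω₀L/R = 1.14e+04·0.0863/177 = 5.557.
Step 4 — Bandwidth: Δω = ω₀/Q = 2051 rad/s; BW = Δω/(2π) = 326.4 Hz.

(a) f₀ = 1814 Hz  (b) Q = 5.557  (c) BW = 326.4 Hz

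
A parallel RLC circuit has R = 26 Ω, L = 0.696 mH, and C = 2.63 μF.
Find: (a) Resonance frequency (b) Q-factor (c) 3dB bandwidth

Step 1 — Resonance: ω₀ = 1/√(LC) = 1/√(0.000696·2.63e-06) = 2.337e+04 rad/s.
Step 2 — f₀ = ω₀/(2π) = 3720 Hz.
Step 3 — Parallel Q: Q = R/(ω₀L) = 26/(2.337e+04·0.000696) = 1.598.
Step 4 — Bandwidth: Δω = ω₀/Q = 1.462e+04 rad/s; BW = Δω/(2π) = 2328 Hz.

(a) f₀ = 3720 Hz  (b) Q = 1.598  (c) BW = 2328 Hz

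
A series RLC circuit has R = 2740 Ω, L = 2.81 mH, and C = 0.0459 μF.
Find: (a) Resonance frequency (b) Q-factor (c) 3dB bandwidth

Step 1 — Resonance: ω₀ = 1/√(LC) = 1/√(0.00281·4.59e-08) = 8.805e+04 rad/s.
Step 2 — f₀ = ω₀/(2π) = 1.401e+04 Hz.
Step 3 — Series Q: Q = ω₀L/R = 8.805e+04·0.00281/2740 = 0.0903.
Step 4 — Bandwidth: Δω = ω₀/Q = 9.751e+05 rad/s; BW = Δω/(2π) = 1.552e+05 Hz.

(a) f₀ = 1.401e+04 Hz  (b) Q = 0.0903  (c) BW = 1.552e+05 Hz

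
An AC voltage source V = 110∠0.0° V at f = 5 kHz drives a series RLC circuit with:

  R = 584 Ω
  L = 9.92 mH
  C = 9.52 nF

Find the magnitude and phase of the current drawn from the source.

Step 1 — Angular frequency: ω = 2π·f = 2π·5000 = 3.142e+04 rad/s.
Step 2 — Component impedances:
  R: Z = R = 584 Ω
  L: Z = jωL = j·3.142e+04·0.00992 = 0 + j311.6 Ω
  C: Z = 1/(jωC) = -j/(ω·C) = 0 - j3344 Ω
Step 3 — Series combination: Z_total = R + L + C = 584 - j3032 Ω = 3088∠-79.1° Ω.
Step 4 — Source phasor: V = 110∠0.0° V = 110 V.
Step 5 — Ohm's law: I = V / Z_total = (110) / (584 - j3032) = 0.006738 + j0.03498 A.
Step 6 — Convert to polar: |I| = 0.03563 A, ∠I = 79.1°.

I = 0.03563∠79.1° A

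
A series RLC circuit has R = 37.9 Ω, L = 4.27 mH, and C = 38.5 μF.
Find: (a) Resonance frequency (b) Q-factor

Step 1 — Resonance condition Im(Z)=0 gives ω₀ = 1/√(LC).
Step 2 — ω₀ = 1/√(0.00427·3.85e-05) = 2466 rad/s.
Step 3 — f₀ = ω₀/(2π) = 392.5 Hz.
Step 4 — Series Q: Q = ω₀L/R = 2466·0.00427/37.9 = 0.2779.

(a) f₀ = 392.5 Hz  (b) Q = 0.2779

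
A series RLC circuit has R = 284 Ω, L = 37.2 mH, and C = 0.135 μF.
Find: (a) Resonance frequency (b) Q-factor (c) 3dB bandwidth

Step 1 — Resonance: ω₀ = 1/√(LC) = 1/√(0.0372·1.35e-07) = 1.411e+04 rad/s.
Step 2 — f₀ = ω₀/(2π) = 2246 Hz.
Step 3 — Series Q: Q = ω₀L/R = 1.411e+04·0.0372/284 = 1.848.
Step 4 — Bandwidth: Δω = ω₀/Q = 7634 rad/s; BW = Δω/(2π) = 1215 Hz.

(a) f₀ = 2246 Hz  (b) Q = 1.848  (c) BW = 1215 Hz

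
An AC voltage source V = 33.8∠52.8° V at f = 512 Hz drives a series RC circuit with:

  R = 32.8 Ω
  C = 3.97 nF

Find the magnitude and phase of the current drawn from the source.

Step 1 — Angular frequency: ω = 2π·f = 2π·512 = 3217 rad/s.
Step 2 — Component impedances:
  R: Z = R = 32.8 Ω
  C: Z = 1/(jωC) = -j/(ω·C) = 0 - j7.83e+04 Ω
Step 3 — Series combination: Z_total = R + C = 32.8 - j7.83e+04 Ω = 7.83e+04∠-90.0° Ω.
Step 4 — Source phasor: V = 33.8∠52.8° V = 20.44 + j26.92 V.
Step 5 — Ohm's law: I = V / Z_total = (20.44 + j26.92) / (32.8 - j7.83e+04) = -0.0003437 + j0.0002611 A.
Step 6 — Convert to polar: |I| = 0.0004317 A, ∠I = 142.8°.

I = 0.0004317∠142.8° A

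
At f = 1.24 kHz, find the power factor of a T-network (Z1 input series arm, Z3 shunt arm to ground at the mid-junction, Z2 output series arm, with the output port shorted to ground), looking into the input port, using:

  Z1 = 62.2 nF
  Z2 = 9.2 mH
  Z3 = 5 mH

Step 1 — Angular frequency: ω = 2π·f = 2π·1240 = 7791 rad/s.
Step 2 — Component impedances:
  Z1: Z = 1/(jωC) = -j/(ω·C) = 0 - j2064 Ω
  Z2: Z = jωL = j·7791·0.0092 = 0 + j71.68 Ω
  Z3: Z = jωL = j·7791·0.005 = 0 + j38.96 Ω
Step 3 — With the output port shorted to ground, the output series arm Z2 runs from the junction to ground; the shunt arm Z3 also runs from the junction to ground. They appear in parallel: Z3 || Z2 = 0 + j25.24 Ω.
Step 4 — Series with input arm Z1: Z_in = Z1 + (Z3 || Z2) = 0 - j2038 Ω = 2038∠-90.0° Ω.
Step 5 — Power factor: PF = cos(φ) = Re(Z)/|Z| = 0/2038 = 0.
Step 6 — Type: Im(Z) = -2038 ⇒ leading (phase φ = -90.0°).

PF = 0 (leading, φ = -90.0°)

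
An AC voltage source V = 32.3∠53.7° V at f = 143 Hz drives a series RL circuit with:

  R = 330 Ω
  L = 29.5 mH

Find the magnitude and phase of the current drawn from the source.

Step 1 — Angular frequency: ω = 2π·f = 2π·143 = 898.5 rad/s.
Step 2 — Component impedances:
  R: Z = R = 330 Ω
  L: Z = jωL = j·898.5·0.0295 = 0 + j26.51 Ω
Step 3 — Series combination: Z_total = R + L = 330 + j26.51 Ω = 331.1∠4.6° Ω.
Step 4 — Source phasor: V = 32.3∠53.7° V = 19.12 + j26.03 V.
Step 5 — Ohm's law: I = V / Z_total = (19.12 + j26.03) / (330 + j26.51) = 0.06387 + j0.07375 A.
Step 6 — Convert to polar: |I| = 0.09756 A, ∠I = 49.1°.

I = 0.09756∠49.1° A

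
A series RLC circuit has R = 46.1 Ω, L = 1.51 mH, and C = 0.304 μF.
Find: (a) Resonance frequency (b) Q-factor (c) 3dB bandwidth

Step 1 — Resonance: ω₀ = 1/√(LC) = 1/√(0.00151·3.04e-07) = 4.667e+04 rad/s.
Step 2 — f₀ = ω₀/(2π) = 7428 Hz.
Step 3 — Series Q: Q = ω₀L/R = 4.667e+04·0.00151/46.1 = 1.529.
Step 4 — Bandwidth: Δω = ω₀/Q = 3.053e+04 rad/s; BW = Δω/(2π) = 4859 Hz.

(a) f₀ = 7428 Hz  (b) Q = 1.529  (c) BW = 4859 Hz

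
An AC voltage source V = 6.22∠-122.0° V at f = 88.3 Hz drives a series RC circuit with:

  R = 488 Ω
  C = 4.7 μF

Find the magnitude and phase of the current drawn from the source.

Step 1 — Angular frequency: ω = 2π·f = 2π·88.3 = 554.8 rad/s.
Step 2 — Component impedances:
  R: Z = R = 488 Ω
  C: Z = 1/(jωC) = -j/(ω·C) = 0 - j383.5 Ω
Step 3 — Series combination: Z_total = R + C = 488 - j383.5 Ω = 620.7∠-38.2° Ω.
Step 4 — Source phasor: V = 6.22∠-122.0° V = -3.296 - j5.275 V.
Step 5 — Ohm's law: I = V / Z_total = (-3.296 - j5.275) / (488 - j383.5) = 0.001076 - j0.009964 A.
Step 6 — Convert to polar: |I| = 0.01002 A, ∠I = -83.8°.

I = 0.01002∠-83.8° A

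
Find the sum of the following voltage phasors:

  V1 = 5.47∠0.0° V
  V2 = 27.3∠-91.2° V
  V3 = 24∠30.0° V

Step 1 — Convert each phasor to rectangular form:
  V1 = 5.47·(cos(0.0°) + j·sin(0.0°)) = 5.47 V
  V2 = 27.3·(cos(-91.2°) + j·sin(-91.2°)) = -0.5717 - j27.29 V
  V3 = 24·(cos(30.0°) + j·sin(30.0°)) = 20.78 + j12 V
Step 2 — Sum components: V_total = 25.68 - j15.29 V.
Step 3 — Convert to polar: |V_total| = 29.89 V, ∠V_total = -30.8°.

V_total = 29.89∠-30.8° V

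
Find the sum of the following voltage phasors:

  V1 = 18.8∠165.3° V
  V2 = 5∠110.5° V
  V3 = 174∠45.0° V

Step 1 — Convert each phasor to rectangular form:
  V1 = 18.8·(cos(165.3°) + j·sin(165.3°)) = -18.18 + j4.771 V
  V2 = 5·(cos(110.5°) + j·sin(110.5°)) = -1.751 + j4.683 V
  V3 = 174·(cos(45.0°) + j·sin(45.0°)) = 123 + j123 V
Step 2 — Sum components: V_total = 103.1 + j132.5 V.
Step 3 — Convert to polar: |V_total| = 167.9 V, ∠V_total = 52.1°.

V_total = 167.9∠52.1° V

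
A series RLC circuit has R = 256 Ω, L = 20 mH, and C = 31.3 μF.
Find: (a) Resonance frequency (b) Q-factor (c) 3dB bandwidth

Step 1 — Resonance: ω₀ = 1/√(LC) = 1/√(0.02·3.13e-05) = 1264 rad/s.
Step 2 — f₀ = ω₀/(2π) = 201.2 Hz.
Step 3 — Series Q: Q = ω₀L/R = 1264·0.02/256 = 0.09874.
Step 4 — Bandwidth: Δω = ω₀/Q = 1.28e+04 rad/s; BW = Δω/(2π) = 2037 Hz.

(a) f₀ = 201.2 Hz  (b) Q = 0.09874  (c) BW = 2037 Hz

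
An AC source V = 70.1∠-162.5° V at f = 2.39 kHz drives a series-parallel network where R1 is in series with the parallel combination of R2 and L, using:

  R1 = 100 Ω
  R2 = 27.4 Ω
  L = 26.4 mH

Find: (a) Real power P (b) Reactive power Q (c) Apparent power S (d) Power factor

Step 1 — Angular frequency: ω = 2π·f = 2π·2390 = 1.502e+04 rad/s.
Step 2 — Component impedances:
  R1: Z = R = 100 Ω
  R2: Z = R = 27.4 Ω
  L: Z = jωL = j·1.502e+04·0.0264 = 0 + j396.4 Ω
Step 3 — Parallel branch: R2 || L = 1/(1/R2 + 1/L) = 27.27 + j1.885 Ω.
Step 4 — Series with R1: Z_total = R1 + (R2 || L) = 127.3 + j1.885 Ω = 127.3∠0.8° Ω.
Step 5 — Source phasor: V = 70.1∠-162.5° V = -66.86 - j21.08 V.
Step 6 — Current: I = V / Z = -0.5276 - j0.1578 A = 0.5507∠-163.3° A.
Step 7 — Complex power: S = V·I* = 38.6 + j0.5717 VA.
Step 8 — Real power: P = Re(S) = 38.6 W.
Step 9 — Reactive power: Q = Im(S) = 0.5717 VAR.
Step 10 — Apparent power: |S| = 38.61 VA.
Step 11 — Power factor: PF = P/|S| = 0.9999 (lagging).

(a) P = 38.6 W  (b) Q = 0.5717 VAR  (c) S = 38.61 VA  (d) PF = 0.9999 (lagging)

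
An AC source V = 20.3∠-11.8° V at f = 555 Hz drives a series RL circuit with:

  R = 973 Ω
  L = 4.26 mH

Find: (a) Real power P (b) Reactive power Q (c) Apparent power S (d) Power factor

Step 1 — Angular frequency: ω = 2π·f = 2π·555 = 3487 rad/s.
Step 2 — Component impedances:
  R: Z = R = 973 Ω
  L: Z = jωL = j·3487·0.00426 = 0 + j14.86 Ω
Step 3 — Series combination: Z_total = R + L = 973 + j14.86 Ω = 973.1∠0.9° Ω.
Step 4 — Source phasor: V = 20.3∠-11.8° V = 19.87 - j4.151 V.
Step 5 — Current: I = V / Z = 0.02035 - j0.004577 A = 0.02086∠-12.7° A.
Step 6 — Complex power: S = V·I* = 0.4234 + j0.006465 VA.
Step 7 — Real power: P = Re(S) = 0.4234 W.
Step 8 — Reactive power: Q = Im(S) = 0.006465 VAR.
Step 9 — Apparent power: |S| = 0.4235 VA.
Step 10 — Power factor: PF = P/|S| = 0.9999 (lagging).

(a) P = 0.4234 W  (b) Q = 0.006465 VAR  (c) S = 0.4235 VA  (d) PF = 0.9999 (lagging)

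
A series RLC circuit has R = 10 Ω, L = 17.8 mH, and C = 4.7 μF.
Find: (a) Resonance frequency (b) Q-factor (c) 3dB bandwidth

Step 1 — Resonance: ω₀ = 1/√(LC) = 1/√(0.0178·4.7e-06) = 3457 rad/s.
Step 2 — f₀ = ω₀/(2π) = 550.3 Hz.
Step 3 — Series Q: Q = ω₀L/R = 3457·0.0178/10 = 6.154.
Step 4 — Bandwidth: Δω = ω₀/Q = 561.8 rad/s; BW = Δω/(2π) = 89.41 Hz.

(a) f₀ = 550.3 Hz  (b) Q = 6.154  (c) BW = 89.41 Hz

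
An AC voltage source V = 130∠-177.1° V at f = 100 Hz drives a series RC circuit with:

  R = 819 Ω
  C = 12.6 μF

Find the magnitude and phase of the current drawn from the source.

Step 1 — Angular frequency: ω = 2π·f = 2π·100 = 628.3 rad/s.
Step 2 — Component impedances:
  R: Z = R = 819 Ω
  C: Z = 1/(jωC) = -j/(ω·C) = 0 - j126.3 Ω
Step 3 — Series combination: Z_total = R + C = 819 - j126.3 Ω = 828.7∠-8.8° Ω.
Step 4 — Source phasor: V = 130∠-177.1° V = -129.8 - j6.577 V.
Step 5 — Ohm's law: I = V / Z_total = (-129.8 - j6.577) / (819 - j126.3) = -0.1536 - j0.03173 A.
Step 6 — Convert to polar: |I| = 0.1569 A, ∠I = -168.3°.

I = 0.1569∠-168.3° A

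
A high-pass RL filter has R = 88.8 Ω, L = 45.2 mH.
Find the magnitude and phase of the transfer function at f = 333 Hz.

Step 1 — Angular frequency: ω = 2π·333 = 2092 rad/s.
Step 2 — Transfer function: H(jω) = jωL/(R + jωL).
Step 3 — Numerator jωL = j·94.57; denominator R + jωL = 88.8 + j94.57.
Step 4 — H = 0.5314 + j0.499.
Step 5 — Magnitude: |H| = 0.729 (-2.7 dB); phase: φ = 43.2°.

|H| = 0.729 (-2.7 dB), φ = 43.2°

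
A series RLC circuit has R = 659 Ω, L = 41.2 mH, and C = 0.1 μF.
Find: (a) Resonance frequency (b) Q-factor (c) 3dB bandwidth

Step 1 — Resonance condition Im(Z)=0 gives ω₀ = 1/√(LC).
Step 2 — ω₀ = 1/√(0.0412·1e-07) = 1.558e+04 rad/s.
Step 3 — f₀ = ω₀/(2π) = 2480 Hz.
Step 4 — Series Q: Q = ω₀L/R = 1.558e+04·0.0412/659 = 0.974.
Step 5 — 3dB bandwidth: Δω = ω₀/Q = 1.6e+04 rad/s; BW = Δω/(2π) = 2546 Hz.

(a) f₀ = 2480 Hz  (b) Q = 0.974  (c) BW = 2546 Hz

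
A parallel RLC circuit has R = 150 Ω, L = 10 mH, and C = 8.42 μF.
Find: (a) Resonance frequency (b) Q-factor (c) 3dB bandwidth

Step 1 — Resonance: ω₀ = 1/√(LC) = 1/√(0.01·8.42e-06) = 3446 rad/s.
Step 2 — f₀ = ω₀/(2π) = 548.5 Hz.
Step 3 — Parallel Q: Q = R/(ω₀L) = 150/(3446·0.01) = 4.353.
Step 4 — Bandwidth: Δω = ω₀/Q = 791.8 rad/s; BW = Δω/(2π) = 126 Hz.

(a) f₀ = 548.5 Hz  (b) Q = 4.353  (c) BW = 126 Hz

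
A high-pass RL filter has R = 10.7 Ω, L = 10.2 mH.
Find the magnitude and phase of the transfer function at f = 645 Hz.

Step 1 — Angular frequency: ω = 2π·645 = 4053 rad/s.
Step 2 — Transfer function: H(jω) = jωL/(R + jωL).
Step 3 — Numerator jωL = j·41.34; denominator R + jωL = 10.7 + j41.34.
Step 4 — H = 0.9372 + j0.2426.
Step 5 — Magnitude: |H| = 0.9681 (-0.3 dB); phase: φ = 14.5°.

|H| = 0.9681 (-0.3 dB), φ = 14.5°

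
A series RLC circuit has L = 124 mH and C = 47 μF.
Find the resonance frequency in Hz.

Step 1 — Resonance condition Im(Z)=0 gives ω₀ = 1/√(LC).
Step 2 — ω₀ = 1/√(0.124·4.7e-05) = 414.2 rad/s.
Step 3 — f₀ = ω₀/(2π) = 65.93 Hz.

f₀ = 65.93 Hz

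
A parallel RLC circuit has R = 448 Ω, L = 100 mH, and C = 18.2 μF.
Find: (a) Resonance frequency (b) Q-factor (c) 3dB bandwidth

Step 1 — Resonance: ω₀ = 1/√(LC) = 1/√(0.1·1.82e-05) = 741.2 rad/s.
Step 2 — f₀ = ω₀/(2π) = 118 Hz.
Step 3 — Parallel Q: Q = R/(ω₀L) = 448/(741.2·0.1) = 6.044.
Step 4 — Bandwidth: Δω = ω₀/Q = 122.6 rad/s; BW = Δω/(2π) = 19.52 Hz.

(a) f₀ = 118 Hz  (b) Q = 6.044  (c) BW = 19.52 Hz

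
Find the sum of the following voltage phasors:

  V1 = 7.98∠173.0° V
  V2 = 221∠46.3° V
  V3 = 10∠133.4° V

Step 1 — Convert each phasor to rectangular form:
  V1 = 7.98·(cos(173.0°) + j·sin(173.0°)) = -7.921 + j0.9725 V
  V2 = 221·(cos(46.3°) + j·sin(46.3°)) = 152.7 + j159.8 V
  V3 = 10·(cos(133.4°) + j·sin(133.4°)) = -6.871 + j7.266 V
Step 2 — Sum components: V_total = 137.9 + j168 V.
Step 3 — Convert to polar: |V_total| = 217.4 V, ∠V_total = 50.6°.

V_total = 217.4∠50.6° V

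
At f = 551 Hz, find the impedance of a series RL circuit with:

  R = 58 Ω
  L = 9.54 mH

Step 1 — Angular frequency: ω = 2π·f = 2π·551 = 3462 rad/s.
Step 2 — Component impedances:
  R: Z = R = 58 Ω
  L: Z = jωL = j·3462·0.00954 = 0 + j33.03 Ω
Step 3 — Series combination: Z_total = R + L = 58 + j33.03 Ω = 66.74∠29.7° Ω.

Z = 58 + j33.03 Ω = 66.74∠29.7° Ω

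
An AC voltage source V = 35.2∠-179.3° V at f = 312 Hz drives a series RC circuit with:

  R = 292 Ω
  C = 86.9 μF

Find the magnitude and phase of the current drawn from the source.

Step 1 — Angular frequency: ω = 2π·f = 2π·312 = 1960 rad/s.
Step 2 — Component impedances:
  R: Z = R = 292 Ω
  C: Z = 1/(jωC) = -j/(ω·C) = 0 - j5.87 Ω
Step 3 — Series combination: Z_total = R + C = 292 - j5.87 Ω = 292.1∠-1.2° Ω.
Step 4 — Source phasor: V = 35.2∠-179.3° V = -35.2 - j0.43 V.
Step 5 — Ohm's law: I = V / Z_total = (-35.2 - j0.43) / (292 - j5.87) = -0.1205 - j0.003894 A.
Step 6 — Convert to polar: |I| = 0.1205 A, ∠I = -178.1°.

I = 0.1205∠-178.1° A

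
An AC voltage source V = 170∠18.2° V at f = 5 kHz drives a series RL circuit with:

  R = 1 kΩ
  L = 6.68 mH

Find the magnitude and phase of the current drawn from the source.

Step 1 — Angular frequency: ω = 2π·f = 2π·5000 = 3.142e+04 rad/s.
Step 2 — Component impedances:
  R: Z = R = 1000 Ω
  L: Z = jωL = j·3.142e+04·0.00668 = 0 + j209.9 Ω
Step 3 — Series combination: Z_total = R + L = 1000 + j209.9 Ω = 1022∠11.9° Ω.
Step 4 — Source phasor: V = 170∠18.2° V = 161.5 + j53.1 V.
Step 5 — Ohm's law: I = V / Z_total = (161.5 + j53.1) / (1000 + j209.9) = 0.1654 + j0.0184 A.
Step 6 — Convert to polar: |I| = 0.1664 A, ∠I = 6.3°.

I = 0.1664∠6.3° A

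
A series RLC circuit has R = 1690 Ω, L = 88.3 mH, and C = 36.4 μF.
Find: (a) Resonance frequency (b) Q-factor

Step 1 — Resonance condition Im(Z)=0 gives ω₀ = 1/√(LC).
Step 2 — ω₀ = 1/√(0.0883·3.64e-05) = 557.8 rad/s.
Step 3 — f₀ = ω₀/(2π) = 88.77 Hz.
Step 4 — Series Q: Q = ω₀L/R = 557.8·0.0883/1690 = 0.02914.

(a) f₀ = 88.77 Hz  (b) Q = 0.02914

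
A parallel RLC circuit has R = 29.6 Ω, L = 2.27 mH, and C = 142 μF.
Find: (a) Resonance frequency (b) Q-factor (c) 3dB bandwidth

Step 1 — Resonance: ω₀ = 1/√(LC) = 1/√(0.00227·0.000142) = 1761 rad/s.
Step 2 — f₀ = ω₀/(2π) = 280.3 Hz.
Step 3 — Parallel Q: Q = R/(ω₀L) = 29.6/(1761·0.00227) = 7.403.
Step 4 — Bandwidth: Δω = ω₀/Q = 237.9 rad/s; BW = Δω/(2π) = 37.87 Hz.

(a) f₀ = 280.3 Hz  (b) Q = 7.403  (c) BW = 37.87 Hz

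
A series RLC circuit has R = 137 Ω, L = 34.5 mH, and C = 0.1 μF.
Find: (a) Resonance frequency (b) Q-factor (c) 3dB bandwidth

Step 1 — Resonance condition Im(Z)=0 gives ω₀ = 1/√(LC).
Step 2 — ω₀ = 1/√(0.0345·1e-07) = 1.703e+04 rad/s.
Step 3 — f₀ = ω₀/(2π) = 2710 Hz.
Step 4 — Series Q: Q = ω₀L/R = 1.703e+04·0.0345/137 = 4.287.
Step 5 — 3dB bandwidth: Δω = ω₀/Q = 3971 rad/s; BW = Δω/(2π) = 632 Hz.

(a) f₀ = 2710 Hz  (b) Q = 4.287  (c) BW = 632 Hz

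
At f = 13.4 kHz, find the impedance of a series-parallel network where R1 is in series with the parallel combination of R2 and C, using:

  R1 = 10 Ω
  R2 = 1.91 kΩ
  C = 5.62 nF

Step 1 — Angular frequency: ω = 2π·f = 2π·1.34e+04 = 8.419e+04 rad/s.
Step 2 — Component impedances:
  R1: Z = R = 10 Ω
  R2: Z = R = 1910 Ω
  C: Z = 1/(jωC) = -j/(ω·C) = 0 - j2113 Ω
Step 3 — Parallel branch: R2 || C = 1/(1/R2 + 1/C) = 1051 - j950.1 Ω.
Step 4 — Series with R1: Z_total = R1 + (R2 || C) = 1061 - j950.1 Ω = 1424∠-41.8° Ω.

Z = 1061 - j950.1 Ω = 1424∠-41.8° Ω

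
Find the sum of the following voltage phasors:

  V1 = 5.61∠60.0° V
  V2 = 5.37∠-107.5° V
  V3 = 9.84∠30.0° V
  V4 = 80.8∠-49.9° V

Step 1 — Convert each phasor to rectangular form:
  V1 = 5.61·(cos(60.0°) + j·sin(60.0°)) = 2.805 + j4.858 V
  V2 = 5.37·(cos(-107.5°) + j·sin(-107.5°)) = -1.615 - j5.121 V
  V3 = 9.84·(cos(30.0°) + j·sin(30.0°)) = 8.522 + j4.92 V
  V4 = 80.8·(cos(-49.9°) + j·sin(-49.9°)) = 52.05 - j61.81 V
Step 2 — Sum components: V_total = 61.76 - j57.15 V.
Step 3 — Convert to polar: |V_total| = 84.14 V, ∠V_total = -42.8°.

V_total = 84.14∠-42.8° V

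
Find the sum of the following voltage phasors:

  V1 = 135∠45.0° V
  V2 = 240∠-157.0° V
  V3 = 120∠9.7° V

Step 1 — Convert each phasor to rectangular form:
  V1 = 135·(cos(45.0°) + j·sin(45.0°)) = 95.46 + j95.46 V
  V2 = 240·(cos(-157.0°) + j·sin(-157.0°)) = -220.9 - j93.78 V
  V3 = 120·(cos(9.7°) + j·sin(9.7°)) = 118.3 + j20.22 V
Step 2 — Sum components: V_total = -7.177 + j21.9 V.
Step 3 — Convert to polar: |V_total| = 23.05 V, ∠V_total = 108.1°.

V_total = 23.05∠108.1° V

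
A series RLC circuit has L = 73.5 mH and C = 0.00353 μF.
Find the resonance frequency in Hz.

Step 1 — Resonance condition Im(Z)=0 gives ω₀ = 1/√(LC).
Step 2 — ω₀ = 1/√(0.0735·3.53e-09) = 6.208e+04 rad/s.
Step 3 — f₀ = ω₀/(2π) = 9881 Hz.

f₀ = 9881 Hz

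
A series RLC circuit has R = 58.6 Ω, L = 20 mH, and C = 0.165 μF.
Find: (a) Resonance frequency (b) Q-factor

Step 1 — Resonance condition Im(Z)=0 gives ω₀ = 1/√(LC).
Step 2 — ω₀ = 1/√(0.02·1.65e-07) = 1.741e+04 rad/s.
Step 3 — f₀ = ω₀/(2π) = 2771 Hz.
Step 4 — Series Q: Q = ω₀L/R = 1.741e+04·0.02/58.6 = 5.941.

(a) f₀ = 2771 Hz  (b) Q = 5.941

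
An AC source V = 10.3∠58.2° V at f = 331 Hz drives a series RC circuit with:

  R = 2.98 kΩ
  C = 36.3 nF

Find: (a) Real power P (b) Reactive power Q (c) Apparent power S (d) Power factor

Step 1 — Angular frequency: ω = 2π·f = 2π·331 = 2080 rad/s.
Step 2 — Component impedances:
  R: Z = R = 2980 Ω
  C: Z = 1/(jωC) = -j/(ω·C) = 0 - j1.325e+04 Ω
Step 3 — Series combination: Z_total = R + C = 2980 - j1.325e+04 Ω = 1.358e+04∠-77.3° Ω.
Step 4 — Source phasor: V = 10.3∠58.2° V = 5.428 + j8.754 V.
Step 5 — Current: I = V / Z = -0.0005413 + j0.0005315 A = 0.0007586∠135.5° A.
Step 6 — Complex power: S = V·I* = 0.001715 - j0.007623 VA.
Step 7 — Real power: P = Re(S) = 0.001715 W.
Step 8 — Reactive power: Q = Im(S) = -0.007623 VAR.
Step 9 — Apparent power: |S| = 0.007814 VA.
Step 10 — Power factor: PF = P/|S| = 0.2195 (leading).

(a) P = 0.001715 W  (b) Q = -0.007623 VAR  (c) S = 0.007814 VA  (d) PF = 0.2195 (leading)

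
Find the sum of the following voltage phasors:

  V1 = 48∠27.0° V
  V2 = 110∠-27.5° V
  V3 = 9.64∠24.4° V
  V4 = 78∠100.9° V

Step 1 — Convert each phasor to rectangular form:
  V1 = 48·(cos(27.0°) + j·sin(27.0°)) = 42.77 + j21.79 V
  V2 = 110·(cos(-27.5°) + j·sin(-27.5°)) = 97.57 - j50.79 V
  V3 = 9.64·(cos(24.4°) + j·sin(24.4°)) = 8.779 + j3.982 V
  V4 = 78·(cos(100.9°) + j·sin(100.9°)) = -14.75 + j76.59 V
Step 2 — Sum components: V_total = 134.4 + j51.57 V.
Step 3 — Convert to polar: |V_total| = 143.9 V, ∠V_total = 21.0°.

V_total = 143.9∠21.0° V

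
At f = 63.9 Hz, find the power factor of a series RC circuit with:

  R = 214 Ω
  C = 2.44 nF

Step 1 — Angular frequency: ω = 2π·f = 2π·63.9 = 401.5 rad/s.
Step 2 — Component impedances:
  R: Z = R = 214 Ω
  C: Z = 1/(jωC) = -j/(ω·C) = 0 - j1.021e+06 Ω
Step 3 — Series combination: Z_total = R + C = 214 - j1.021e+06 Ω = 1.021e+06∠-90.0° Ω.
Step 4 — Power factor: PF = cos(φ) = Re(Z)/|Z| = 214/1.021e+06 = 0.0002096.
Step 5 — Type: Im(Z) = -1.021e+06 ⇒ leading (phase φ = -90.0°).

PF = 0.0002096 (leading, φ = -90.0°)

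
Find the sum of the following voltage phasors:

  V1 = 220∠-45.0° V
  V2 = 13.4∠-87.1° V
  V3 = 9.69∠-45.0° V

Step 1 — Convert each phasor to rectangular form:
  V1 = 220·(cos(-45.0°) + j·sin(-45.0°)) = 155.6 - j155.6 V
  V2 = 13.4·(cos(-87.1°) + j·sin(-87.1°)) = 0.6779 - j13.38 V
  V3 = 9.69·(cos(-45.0°) + j·sin(-45.0°)) = 6.852 - j6.852 V
Step 2 — Sum components: V_total = 163.1 - j175.8 V.
Step 3 — Convert to polar: |V_total| = 239.8 V, ∠V_total = -47.1°.

V_total = 239.8∠-47.1° V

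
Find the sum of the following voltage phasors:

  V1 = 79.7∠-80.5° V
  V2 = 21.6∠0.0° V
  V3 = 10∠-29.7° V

Step 1 — Convert each phasor to rectangular form:
  V1 = 79.7·(cos(-80.5°) + j·sin(-80.5°)) = 13.15 - j78.61 V
  V2 = 21.6·(cos(0.0°) + j·sin(0.0°)) = 21.6 V
  V3 = 10·(cos(-29.7°) + j·sin(-29.7°)) = 8.686 - j4.955 V
Step 2 — Sum components: V_total = 43.44 - j83.56 V.
Step 3 — Convert to polar: |V_total| = 94.18 V, ∠V_total = -62.5°.

V_total = 94.18∠-62.5° V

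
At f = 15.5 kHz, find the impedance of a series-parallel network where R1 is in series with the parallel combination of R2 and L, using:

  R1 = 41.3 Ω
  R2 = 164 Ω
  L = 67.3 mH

Step 1 — Angular frequency: ω = 2π·f = 2π·1.55e+04 = 9.739e+04 rad/s.
Step 2 — Component impedances:
  R1: Z = R = 41.3 Ω
  R2: Z = R = 164 Ω
  L: Z = jωL = j·9.739e+04·0.0673 = 0 + j6554 Ω
Step 3 — Parallel branch: R2 || L = 1/(1/R2 + 1/L) = 163.9 + j4.101 Ω.
Step 4 — Series with R1: Z_total = R1 + (R2 || L) = 205.2 + j4.101 Ω = 205.2∠1.1° Ω.

Z = 205.2 + j4.101 Ω = 205.2∠1.1° Ω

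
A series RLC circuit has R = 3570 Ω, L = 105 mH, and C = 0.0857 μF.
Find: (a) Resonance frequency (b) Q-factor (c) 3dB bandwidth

Step 1 — Resonance condition Im(Z)=0 gives ω₀ = 1/√(LC).
Step 2 — ω₀ = 1/√(0.105·8.57e-08) = 1.054e+04 rad/s.
Step 3 — f₀ = ω₀/(2π) = 1678 Hz.
Step 4 — Series Q: Q = ω₀L/R = 1.054e+04·0.105/3570 = 0.3101.
Step 5 — 3dB bandwidth: Δω = ω₀/Q = 3.4e+04 rad/s; BW = Δω/(2π) = 5411 Hz.

(a) f₀ = 1678 Hz  (b) Q = 0.3101  (c) BW = 5411 Hz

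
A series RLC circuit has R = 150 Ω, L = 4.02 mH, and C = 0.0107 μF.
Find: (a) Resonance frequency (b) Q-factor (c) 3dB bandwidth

Step 1 — Resonance: ω₀ = 1/√(LC) = 1/√(0.00402·1.07e-08) = 1.525e+05 rad/s.
Step 2 — f₀ = ω₀/(2π) = 2.427e+04 Hz.
Step 3 — Series Q: Q = ω₀L/R = 1.525e+05·0.00402/150 = 4.086.
Step 4 — Bandwidth: Δω = ω₀/Q = 3.731e+04 rad/s; BW = Δω/(2π) = 5939 Hz.

(a) f₀ = 2.427e+04 Hz  (b) Q = 4.086  (c) BW = 5939 Hz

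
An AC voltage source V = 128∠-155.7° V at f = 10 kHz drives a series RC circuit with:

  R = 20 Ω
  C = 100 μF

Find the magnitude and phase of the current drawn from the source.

Step 1 — Angular frequency: ω = 2π·f = 2π·1e+04 = 6.283e+04 rad/s.
Step 2 — Component impedances:
  R: Z = R = 20 Ω
  C: Z = 1/(jωC) = -j/(ω·C) = 0 - j0.1592 Ω
Step 3 — Series combination: Z_total = R + C = 20 - j0.1592 Ω = 20∠-0.5° Ω.
Step 4 — Source phasor: V = 128∠-155.7° V = -116.7 - j52.67 V.
Step 5 — Ohm's law: I = V / Z_total = (-116.7 - j52.67) / (20 - j0.1592) = -5.812 - j2.68 A.
Step 6 — Convert to polar: |I| = 6.4 A, ∠I = -155.2°.

I = 6.4∠-155.2° A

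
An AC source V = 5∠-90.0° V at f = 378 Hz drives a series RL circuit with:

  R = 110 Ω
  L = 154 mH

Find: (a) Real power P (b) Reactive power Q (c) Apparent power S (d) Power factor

Step 1 — Angular frequency: ω = 2π·f = 2π·378 = 2375 rad/s.
Step 2 — Component impedances:
  R: Z = R = 110 Ω
  L: Z = jωL = j·2375·0.154 = 0 + j365.8 Ω
Step 3 — Series combination: Z_total = R + L = 110 + j365.8 Ω = 381.9∠73.3° Ω.
Step 4 — Source phasor: V = 5∠-90.0° V = 0 - j5 V.
Step 5 — Current: I = V / Z = -0.01254 - j0.00377 A = 0.01309∠-163.3° A.
Step 6 — Complex power: S = V·I* = 0.01885 + j0.06268 VA.
Step 7 — Real power: P = Re(S) = 0.01885 W.
Step 8 — Reactive power: Q = Im(S) = 0.06268 VAR.
Step 9 — Apparent power: |S| = 0.06546 VA.
Step 10 — Power factor: PF = P/|S| = 0.288 (lagging).

(a) P = 0.01885 W  (b) Q = 0.06268 VAR  (c) S = 0.06546 VA  (d) PF = 0.288 (lagging)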